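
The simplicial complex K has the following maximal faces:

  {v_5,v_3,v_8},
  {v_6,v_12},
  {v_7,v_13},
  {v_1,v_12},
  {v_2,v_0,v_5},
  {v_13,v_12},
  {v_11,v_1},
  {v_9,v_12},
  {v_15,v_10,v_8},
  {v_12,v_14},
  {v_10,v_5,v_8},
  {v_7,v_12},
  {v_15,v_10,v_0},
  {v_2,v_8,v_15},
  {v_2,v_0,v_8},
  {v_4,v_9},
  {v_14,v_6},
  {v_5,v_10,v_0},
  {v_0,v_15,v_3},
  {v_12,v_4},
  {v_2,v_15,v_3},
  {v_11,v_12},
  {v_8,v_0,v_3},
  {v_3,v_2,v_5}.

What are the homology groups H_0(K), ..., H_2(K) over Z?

We work with the vertex ordering v_0 < v_1 < v_2 < v_3 < v_4 < v_5 < v_6 < v_7 < v_8 < v_9 < v_10 < v_11 < v_12 < v_13 < v_14 < v_15. The simplices of K, each written with vertices in increasing order, are:

  0-simplices (16): [v_0], [v_1], [v_2], [v_3], [v_4], [v_5], [v_6], [v_7], [v_8], [v_9], [v_10], [v_11], [v_12], [v_13], [v_14], [v_15]
  1-simplices (30): (30 of them)
  2-simplices (12): (12 of them)

giving chain groups C_0 ≅ Z^16, C_1 ≅ Z^30, C_2 ≅ Z^12.

∂_1: C_1 → C_0 maps an edge to its endpoints' difference, ∂[p,q] = q − p. For instance
  ∂[v_5,v_10] = [v_10] − [v_5].
As a 16×30 matrix over Z this has rank 14, with invariant factors (1,1,1,1,1,1,1,1,1,1,1,1,1,1).

Boundary ∂_2: C_2 → C_1 maps a triangle to the signed sum of its edges. For instance
  ∂[v_0,v_2,v_5] = [v_2,v_5] − [v_0,v_5] + [v_0,v_2],
  ∂[v_3,v_5,v_8] = [v_5,v_8] − [v_3,v_8] + [v_3,v_5].
The 30×12 boundary matrix has rank 12 and Smith normal form diag(1,1,1,1,1,1,1,1,1,1,1,2).

Computing H_k = (kernel of ∂_k) / (image of ∂_{k+1}):

  H_0: rank C_0 − rank ∂_1 = 16 − 14 = 2, and the invariant factors of ∂_1 are all 1, so H_0 ≅ Z^2.
  H_1: rank ker ∂_1 − rank ∂_2 = (30 − 14) − 12 = 4, and ∂_2 has invariant factor 2 > 1, so H_1 ≅ Z^4 ⊕ Z/2.
  H_2: rank ker ∂_2 − rank ∂_3 = (12 − 12) − 0 = 0, and there is no ∂_3, so H_2 ≅ 0.

(K is a triangulation of the disjoint union of a wedge of 4 circles and the real projective plane RP^2.)

H_0 ≅ Z^2,  H_1 ≅ Z^4 ⊕ Z/2,  H_2 = 0.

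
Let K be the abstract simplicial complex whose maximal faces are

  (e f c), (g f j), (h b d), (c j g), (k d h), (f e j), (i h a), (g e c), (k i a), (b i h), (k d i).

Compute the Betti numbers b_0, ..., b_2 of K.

b_0 = 2, b_1 = 2, b_2 = 0.

K has 11 vertices, 22 edges, 11 triangles.
rank ∂_0 = 0, rank ∂_1 = 9 ⇒ b_0 = 11 − 0 − 9 = 2; all invariant factors of ∂_1 are 1 so no torsion. So H_0 = Z^2.
rank ∂_1 = 9, rank ∂_2 = 11 ⇒ b_1 = 22 − 9 − 11 = 2; all invariant factors of ∂_2 are 1 so no torsion. So H_1 = Z^2.
rank ∂_2 = 11, rank ∂_3 = 0 ⇒ b_2 = 11 − 11 − 0 = 0. So H_2 = 0.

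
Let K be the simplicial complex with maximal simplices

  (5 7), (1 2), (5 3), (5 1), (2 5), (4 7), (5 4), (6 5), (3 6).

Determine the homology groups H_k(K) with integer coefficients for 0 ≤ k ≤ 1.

H_0 ≅ Z,  H_1 ≅ Z^3.

We work with the vertex ordering 1 < 2 < 3 < 4 < 5 < 6 < 7. The simplices of K, each written with vertices in increasing order, are:

  0-simplices (7): [1], [2], [3], [4], [5], [6], [7]
  1-simplices (9): [1,2], [1,5], [2,5], [3,5], [3,6], [4,5], [4,7], [5,6], [5,7]

Hence C_0 ≅ Z^7, C_1 ≅ Z^9.

Boundary ∂_1: C_1 → C_0 sends each edge [p,q] (with p < q) to q − p. For instance
  ∂[4,7] = [7] − [4].
The resulting 7×9 matrix has rank 6, and its Smith normal form has invariant factors (1,1,1,1,1,1).

From H_k ≅ ker(∂_k) / im(∂_{k+1}) we obtain:

  H_0: rank C_0 − rank ∂_1 = 7 − 6 = 1, and the invariant factors of ∂_1 are all 1, so H_0 = Z.
  H_1: rank ker ∂_1 − rank ∂_2 = (9 − 6) − 0 = 3, and there is no ∂_2, so H_1 = Z^3.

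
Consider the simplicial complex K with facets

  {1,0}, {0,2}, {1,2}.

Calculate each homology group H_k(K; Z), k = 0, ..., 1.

Order the vertices as 0 < 1 < 2. Listing each simplex with vertices in this order, K has dimension 1 with simplices:

  0-simplices (3): [0], [1], [2]
  1-simplices (3): [0,1], [0,2], [1,2]

giving chain groups C_0 ≅ Z^3, C_1 ≅ Z^3.

∂_1: C_1 → C_0 maps an edge to its endpoints' difference, ∂[p,q] = q − p. For instance
  ∂[0,1] = [1] − [0].
This gives a 3×3 integer matrix of rank 2; reducing to Smith normal form yields diagonal entries (1,1).

Reading off H_k = ker ∂_k / im ∂_{k+1}:

  H_0: rank C_0 − rank ∂_1 = 3 − 2 = 1, and the invariant factors of ∂_1 are all 1, so H_0 ≅ Z.
  H_1: rank ker ∂_1 − rank ∂_2 = (3 − 2) − 0 = 1, and there is no ∂_2, so H_1 ≅ Z.

(K is a triangulation of the circle S^1.)

H_0 ≅ Z,  H_1 ≅ Z.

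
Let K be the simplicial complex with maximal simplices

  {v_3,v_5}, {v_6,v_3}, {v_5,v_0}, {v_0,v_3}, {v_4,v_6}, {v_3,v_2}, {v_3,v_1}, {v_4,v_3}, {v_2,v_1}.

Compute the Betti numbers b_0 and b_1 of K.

b_0 = 1, b_1 = 3.

We work with the vertex ordering v_0 < v_1 < v_2 < v_3 < v_4 < v_5 < v_6. The simplices of K, each written with vertices in increasing order, are:

  0-simplices (7): [v_0], [v_1], [v_2], [v_3], [v_4], [v_5], [v_6]
  1-simplices (9): [v_0,v_3], [v_0,v_5], [v_1,v_2], [v_1,v_3], [v_2,v_3], [v_3,v_4], [v_3,v_5], [v_3,v_6], [v_4,v_6]

Hence C_0 ≅ Z^7, C_1 ≅ Z^9.

∂_1: C_1 → C_0 maps an edge to its endpoints' difference, ∂[p,q] = q − p.
The 7×9 boundary matrix has rank 6 and Smith normal form diag(1,1,1,1,1,1).

Computing H_k = (kernel of ∂_k) / (image of ∂_{k+1}):

  H_0: rank C_0 − rank ∂_1 = 7 − 6 = 1, and the invariant factors of ∂_1 are all 1, so H_0 ≅ Z.
  H_1: rank ker ∂_1 − rank ∂_2 = (9 − 6) − 0 = 3, and there is no ∂_2, so H_1 ≅ Z^3.

Hence the Betti numbers are b_0 = 1, b_1 = 3.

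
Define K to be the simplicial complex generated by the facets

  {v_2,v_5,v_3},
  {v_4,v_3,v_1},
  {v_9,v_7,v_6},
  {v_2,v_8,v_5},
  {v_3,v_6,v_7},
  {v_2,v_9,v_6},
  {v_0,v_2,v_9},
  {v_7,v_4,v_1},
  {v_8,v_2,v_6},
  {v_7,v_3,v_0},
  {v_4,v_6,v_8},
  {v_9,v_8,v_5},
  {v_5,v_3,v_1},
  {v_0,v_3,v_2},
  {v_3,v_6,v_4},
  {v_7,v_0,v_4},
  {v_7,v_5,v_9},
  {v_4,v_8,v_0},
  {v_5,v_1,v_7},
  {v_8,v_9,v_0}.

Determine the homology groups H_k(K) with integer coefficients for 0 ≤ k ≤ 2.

K has 10 vertices, 30 edges, 20 triangles.
rank ∂_0 = 0, rank ∂_1 = 9 ⇒ b_0 = 10 − 0 − 9 = 1; all invariant factors of ∂_1 are 1 so no torsion. So H_0 = Z.
rank ∂_1 = 9, rank ∂_2 = 20 ⇒ b_1 = 30 − 9 − 20 = 1; ∂_2 has invariant factor(s) [2] giving torsion. So H_1 = Z ⊕ Z/2.
rank ∂_2 = 20, rank ∂_3 = 0 ⇒ b_2 = 20 − 20 − 0 = 0. So H_2 = 0.

H_0 ≅ Z,  H_1 ≅ Z ⊕ Z/2,  H_2 = 0.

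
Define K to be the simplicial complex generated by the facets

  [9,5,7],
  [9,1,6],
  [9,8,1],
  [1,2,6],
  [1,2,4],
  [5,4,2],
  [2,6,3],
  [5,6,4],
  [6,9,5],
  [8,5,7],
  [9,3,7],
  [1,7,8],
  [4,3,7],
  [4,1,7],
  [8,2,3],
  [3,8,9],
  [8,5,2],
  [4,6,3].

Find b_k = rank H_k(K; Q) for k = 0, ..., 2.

Fix the vertex order 1 < 2 < 3 < 4 < 5 < 6 < 7 < 8 < 9 and write every simplex with vertices in increasing order. Then dim K = 2 and the simplices of K are:

  0-simplices (9): [1], [2], [3], [4], [5], [6], [7], [8], [9]
  1-simplices (27): (27 of them)
  2-simplices (18): [1,2,4], [1,2,6], [1,4,7], [1,6,9], [1,7,8], [1,8,9], [2,3,6], [2,3,8], [2,4,5], [2,5,8], [3,4,6], [3,4,7], [3,7,9], [3,8,9], [4,5,6], [5,6,9], [5,7,8], [5,7,9]

Hence C_0 ≅ Z^9, C_1 ≅ Z^27, C_2 ≅ Z^18.

The boundary map ∂_1: C_1 → C_0 sends each edge [p,q] (with p < q) to q − p.
The 9×27 boundary matrix has rank 8 and Smith normal form diag(1,1,1,1,1,1,1,1).

∂_2: C_2 → C_1 acts by ∂[p,q,r] = [q,r] − [p,r] + [p,q]. For instance
  ∂[5,7,9] = [7,9] − [5,9] + [5,7],
  ∂[2,5,8] = [5,8] − [2,8] + [2,5].
The 27×18 boundary matrix has rank 18 and Smith normal form diag(1,1,1,1,1,1,1,1,1,1,1,1,1,1,1,1,1,2).

From H_k ≅ ker(∂_k) / im(∂_{k+1}) we obtain:

  H_0: rank C_0 − rank ∂_1 = 9 − 8 = 1, and the invariant factors of ∂_1 are all 1, so H_0 ≅ Z.
  H_1: rank ker ∂_1 − rank ∂_2 = (27 − 8) − 18 = 1, and ∂_2 has invariant factor 2 > 1, so H_1 ≅ Z ⊕ Z/2.
  H_2: rank ker ∂_2 − rank ∂_3 = (18 − 18) − 0 = 0, and there is no ∂_3, so H_2 ≅ 0.

(K is a triangulation of the Klein bottle.)

Hence the Betti numbers are b_0 = 1, b_1 = 1, b_2 = 0.

b_0 = 1, b_1 = 1, b_2 = 0.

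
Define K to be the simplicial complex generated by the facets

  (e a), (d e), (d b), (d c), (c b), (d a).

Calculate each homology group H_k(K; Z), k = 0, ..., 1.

Order the vertices as a < b < c < d < e. Listing each simplex with vertices in this order, K has dimension 1 with simplices:

  0-simplices (5): a, b, c, d, e
  1-simplices (6): ad, ae, bc, bd, cd, de

giving chain groups C_0 ≅ Z^5, C_1 ≅ Z^6.

The boundary map ∂_1: C_1 → C_0 is given by ∂[p,q] = [q] − [p]. For instance
  ∂ae = e − a.
The 5×6 boundary matrix has rank 4 and Smith normal form diag(1,1,1,1).

Now H_k = ker ∂_k / im ∂_{k+1}, so:

  H_0: rank C_0 − rank ∂_1 = 5 − 4 = 1, and the invariant factors of ∂_1 are all 1, so H_0 ≅ Z.
  H_1: rank ker ∂_1 − rank ∂_2 = (6 − 4) − 0 = 2, and there is no ∂_2, so H_1 ≅ Z^2.

H_0 = Z,  H_1 = Z^2.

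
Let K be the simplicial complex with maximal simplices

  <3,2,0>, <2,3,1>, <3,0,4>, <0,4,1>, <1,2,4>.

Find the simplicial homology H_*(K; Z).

H_0 = Z,  H_1 = Z,  H_2 = 0.

Fix the vertex order 0 < 1 < 2 < 3 < 4 and write every simplex with vertices in increasing order. Then dim K = 2 and the simplices of K are:

  0-simplices (5): [0], [1], [2], [3], [4]
  1-simplices (10): [0,1], [0,2], [0,3], [0,4], [1,2], [1,3], [1,4], [2,3], [2,4], [3,4]
  2-simplices (5): [0,1,4], [0,2,3], [0,3,4], [1,2,3], [1,2,4]

Hence C_0 ≅ Z^5, C_1 ≅ Z^10, C_2 ≅ Z^5.

∂_1: C_1 → C_0 sends each edge [p,q] (with p < q) to q − p. For instance
  ∂[0,4] = [4] − [0].
This gives a 5×10 integer matrix of rank 4; reducing to Smith normal form yields diagonal entries (1,1,1,1).

The boundary map ∂_2: C_2 → C_1 maps a triangle to the signed sum of its edges. For instance
  ∂[0,3,4] = [3,4] − [0,4] + [0,3],
  ∂[1,2,4] = [2,4] − [1,4] + [1,2].
As a 10×5 matrix over Z this has rank 5, with invariant factors (1,1,1,1,1).

Reading off H_k = ker ∂_k / im ∂_{k+1}:

  H_0: rank C_0 − rank ∂_1 = 5 − 4 = 1, and the invariant factors of ∂_1 are all 1, so H_0 ≅ Z.
  H_1: rank ker ∂_1 − rank ∂_2 = (10 − 4) − 5 = 1, and the invariant factors of ∂_2 are all 1, so H_1 ≅ Z.
  H_2: rank ker ∂_2 − rank ∂_3 = (5 − 5) − 0 = 0, and there is no ∂_3, so H_2 ≅ 0.

(K is a triangulation of the Möbius band.)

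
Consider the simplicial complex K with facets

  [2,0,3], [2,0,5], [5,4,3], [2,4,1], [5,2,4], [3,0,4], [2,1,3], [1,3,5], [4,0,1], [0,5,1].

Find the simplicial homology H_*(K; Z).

H_0 = Z,  H_1 = Z/2Z,  H_2 = 0.

We work with the vertex ordering 0 < 1 < 2 < 3 < 4 < 5. The simplices of K, each written with vertices in increasing order, are:

  0-simplices (6): [0], [1], [2], [3], [4], [5]
  1-simplices (15): [0,1], [0,2], [0,3], [0,4], [0,5], [1,2], [1,3], [1,4], [1,5], [2,3], [2,4], [2,5], [3,4], [3,5], [4,5]
  2-simplices (10): [0,1,4], [0,1,5], [0,2,3], [0,2,5], [0,3,4], [1,2,3], [1,2,4], [1,3,5], [2,4,5], [3,4,5]

Hence C_0 ≅ Z^6, C_1 ≅ Z^15, C_2 ≅ Z^10.

∂_1: C_1 → C_0 sends each edge [p,q] (with p < q) to q − p.
The 6×15 boundary matrix has rank 5 and Smith normal form diag(1,1,1,1,1).

∂_2: C_2 → C_1 maps a triangle to the signed sum of its edges. For instance
  ∂[0,1,4] = [1,4] − [0,4] + [0,1],
  ∂[0,3,4] = [3,4] − [0,4] + [0,3].
The resulting 15×10 matrix has rank 10, and its Smith normal form has invariant factors (1,1,1,1,1,1,1,1,1,2).

From H_k ≅ ker(∂_k) / im(∂_{k+1}) we obtain:

  H_0: rank C_0 − rank ∂_1 = 6 − 5 = 1, and the invariant factors of ∂_1 are all 1, so H_0 = Z.
  H_1: rank ker ∂_1 − rank ∂_2 = (15 − 5) − 10 = 0, and ∂_2 has invariant factor 2 > 1, so H_1 = Z/2Z.
  H_2: rank ker ∂_2 − rank ∂_3 = (10 − 10) − 0 = 0, and there is no ∂_3, so H_2 = 0.

As a check, the Euler characteristic is 6 − 15 + 10 = 1, which agrees with 1 − 0 + 0 = 1.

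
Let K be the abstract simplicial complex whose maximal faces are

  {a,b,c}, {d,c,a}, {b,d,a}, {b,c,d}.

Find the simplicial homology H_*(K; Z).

K has 4 vertices, 6 edges, 4 triangles.
rank ∂_0 = 0, rank ∂_1 = 3 ⇒ b_0 = 4 − 0 − 3 = 1; all invariant factors of ∂_1 are 1 so no torsion. So H_0 = Z.
rank ∂_1 = 3, rank ∂_2 = 3 ⇒ b_1 = 6 − 3 − 3 = 0; all invariant factors of ∂_2 are 1 so no torsion. So H_1 = 0.
rank ∂_2 = 3, rank ∂_3 = 0 ⇒ b_2 = 4 − 3 − 0 = 1. So H_2 = Z.

H_0 = Z,  H_1 = 0,  H_2 = Z.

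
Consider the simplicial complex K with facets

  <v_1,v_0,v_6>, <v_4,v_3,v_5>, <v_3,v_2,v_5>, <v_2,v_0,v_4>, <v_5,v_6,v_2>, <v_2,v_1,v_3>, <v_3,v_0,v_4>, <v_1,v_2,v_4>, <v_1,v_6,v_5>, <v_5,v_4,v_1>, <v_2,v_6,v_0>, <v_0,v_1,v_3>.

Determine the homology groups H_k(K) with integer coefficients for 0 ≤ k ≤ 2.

Take the total order v_0 < v_1 < v_2 < v_3 < v_4 < v_5 < v_6 on the vertex set. Then K (dimension 2) consists of the simplices:

  0-simplices (7): [v_0], [v_1], [v_2], [v_3], [v_4], [v_5], [v_6]
  1-simplices (18): (18 of them)
  2-simplices (12): (12 of them)

so the chain groups are C_0 ≅ Z^7, C_1 ≅ Z^18, C_2 ≅ Z^12.

∂_1: C_1 → C_0 maps an edge to its endpoints' difference, ∂[p,q] = q − p.
The 7×18 boundary matrix has rank 6 and Smith normal form diag(1,1,1,1,1,1).

∂_2: C_2 → C_1 acts by ∂[p,q,r] = [q,r] − [p,r] + [p,q]. For instance
  ∂[v_0,v_2,v_6] = [v_2,v_6] − [v_0,v_6] + [v_0,v_2],
  ∂[v_0,v_1,v_3] = [v_1,v_3] − [v_0,v_3] + [v_0,v_1].
The 18×12 boundary matrix has rank 12 and Smith normal form diag(1,1,1,1,1,1,1,1,1,1,1,2).

Now H_k = ker ∂_k / im ∂_{k+1}, so:

  H_0: rank C_0 − rank ∂_1 = 7 − 6 = 1, and the invariant factors of ∂_1 are all 1, so H_0 = Z.
  H_1: rank ker ∂_1 − rank ∂_2 = (18 − 6) − 12 = 0, and ∂_2 has invariant factor 2 > 1, so H_1 = Z_2.
  H_2: rank ker ∂_2 − rank ∂_3 = (12 − 12) − 0 = 0, and there is no ∂_3, so H_2 = 0.

H_0 ≅ Z,  H_1 ≅ Z_2,  H_2 = 0.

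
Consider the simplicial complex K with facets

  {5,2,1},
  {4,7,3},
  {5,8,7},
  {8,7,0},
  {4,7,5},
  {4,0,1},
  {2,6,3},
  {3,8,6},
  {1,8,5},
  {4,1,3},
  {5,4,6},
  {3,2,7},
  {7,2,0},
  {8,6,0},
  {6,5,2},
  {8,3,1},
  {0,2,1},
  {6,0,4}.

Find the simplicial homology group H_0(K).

We work with the vertex ordering 0 < 1 < 2 < 3 < 4 < 5 < 6 < 7 < 8. The simplices of K, each written with vertices in increasing order, are:

  0-simplices (9): [0], [1], [2], [3], [4], [5], [6], [7], [8]
  1-simplices (27): (27 of them)
  2-simplices (18): [0,1,2], [0,1,4], [0,2,7], [0,4,6], [0,6,8], [0,7,8], [1,2,5], [1,3,4], [1,3,8], [1,5,8], [2,3,6], [2,3,7], [2,5,6], [3,4,7], [3,6,8], [4,5,6], [4,5,7], [5,7,8]

giving chain groups C_0 ≅ Z^9, C_1 ≅ Z^27, C_2 ≅ Z^18.

∂_1: C_1 → C_0 maps an edge to its endpoints' difference, ∂[p,q] = q − p. For instance
  ∂[0,2] = [2] − [0].
The resulting 9×27 matrix has rank 8, and its Smith normal form has invariant factors (1,1,1,1,1,1,1,1).

Boundary ∂_2: C_2 → C_1 sends each 2-simplex [p,q,r] to [q,r] − [p,r] + [p,q]. For instance
  ∂[0,4,6] = [4,6] − [0,6] + [0,4],
  ∂[0,6,8] = [6,8] − [0,8] + [0,6].
The 27×18 boundary matrix has rank 17 and Smith normal form diag(1,1,1,1,1,1,1,1,1,1,1,1,1,1,1,1,1).

Computing H_k = (kernel of ∂_k) / (image of ∂_{k+1}):

  H_0: rank C_0 − rank ∂_1 = 9 − 8 = 1, and the invariant factors of ∂_1 are all 1, so H_0 ≅ Z.

H_0 ≅ Z.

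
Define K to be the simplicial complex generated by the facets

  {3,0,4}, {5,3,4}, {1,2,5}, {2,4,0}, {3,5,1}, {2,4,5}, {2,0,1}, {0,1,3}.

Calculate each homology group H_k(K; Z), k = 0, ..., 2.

We work with the vertex ordering 0 < 1 < 2 < 3 < 4 < 5. The simplices of K, each written with vertices in increasing order, are:

  0-simplices (6): [0], [1], [2], [3], [4], [5]
  1-simplices (12): [0,1], [0,2], [0,3], [0,4], [1,2], [1,3], [1,5], [2,4], [2,5], [3,4], [3,5], [4,5]
  2-simplices (8): [0,1,2], [0,1,3], [0,2,4], [0,3,4], [1,2,5], [1,3,5], [2,4,5], [3,4,5]

giving chain groups C_0 ≅ Z^6, C_1 ≅ Z^12, C_2 ≅ Z^8.

The boundary map ∂_1: C_1 → C_0 maps an edge to its endpoints' difference, ∂[p,q] = q − p.
The resulting 6×12 matrix has rank 5, and its Smith normal form has invariant factors (1,1,1,1,1).

The boundary map ∂_2: C_2 → C_1 sends each 2-simplex [p,q,r] to [q,r] − [p,r] + [p,q]. For instance
  ∂[0,1,2] = [1,2] − [0,2] + [0,1],
  ∂[1,2,5] = [2,5] − [1,5] + [1,2].
This gives a 12×8 integer matrix of rank 7; reducing to Smith normal form yields diagonal entries (1,1,1,1,1,1,1).

From H_k ≅ ker(∂_k) / im(∂_{k+1}) we obtain:

  H_0: rank C_0 − rank ∂_1 = 6 − 5 = 1, and the invariant factors of ∂_1 are all 1, so H_0 ≅ Z.
  H_1: rank ker ∂_1 − rank ∂_2 = (12 − 5) − 7 = 0, and the invariant factors of ∂_2 are all 1, so H_1 ≅ 0.
  H_2: rank ker ∂_2 − rank ∂_3 = (8 − 7) − 0 = 1, and there is no ∂_3, so H_2 ≅ Z.

(K is a triangulation of the 2-sphere S^2.)

H_0 ≅ Z,  H_1 = 0,  H_2 ≅ Z.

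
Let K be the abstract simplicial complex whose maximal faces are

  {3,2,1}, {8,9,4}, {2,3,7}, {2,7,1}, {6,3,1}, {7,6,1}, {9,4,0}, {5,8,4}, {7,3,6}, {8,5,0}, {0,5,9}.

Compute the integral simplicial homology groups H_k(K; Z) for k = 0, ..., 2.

H_0 ≅ Z^2,  H_1 ≅ Z,  H_2 ≅ Z.

Take the total order 0 < 1 < 2 < 3 < 4 < 5 < 6 < 7 < 8 < 9 on the vertex set. Then K (dimension 2) consists of the simplices:

  0-simplices (10): [0], [1], [2], [3], [4], [5], [6], [7], [8], [9]
  1-simplices (19): [0,4], [0,5], [0,8], [0,9], [1,2], [1,3], [1,6], [1,7], [2,3], [2,7], [3,6], [3,7], [4,5], [4,8], [4,9], [5,8], [5,9], [6,7], [8,9]
  2-simplices (11): [0,4,9], [0,5,8], [0,5,9], [1,2,3], [1,2,7], [1,3,6], [1,6,7], [2,3,7], [3,6,7], [4,5,8], [4,8,9]

Hence C_0 ≅ Z^10, C_1 ≅ Z^19, C_2 ≅ Z^11.

The boundary map ∂_1: C_1 → C_0 is given by ∂[p,q] = [q] − [p]. For instance
  ∂[3,6] = [6] − [3].
The resulting 10×19 matrix has rank 8, and its Smith normal form has invariant factors (1,1,1,1,1,1,1,1).

The boundary map ∂_2: C_2 → C_1 sends each 2-simplex [p,q,r] to [q,r] − [p,r] + [p,q]. For instance
  ∂[1,3,6] = [3,6] − [1,6] + [1,3],
  ∂[0,4,9] = [4,9] − [0,9] + [0,4].
As a 19×11 matrix over Z this has rank 10, with invariant factors (1,1,1,1,1,1,1,1,1,1).

From H_k ≅ ker(∂_k) / im(∂_{k+1}) we obtain:

  H_0: rank C_0 − rank ∂_1 = 10 − 8 = 2, and the invariant factors of ∂_1 are all 1, so H_0 ≅ Z^2.
  H_1: rank ker ∂_1 − rank ∂_2 = (19 − 8) − 10 = 1, and the invariant factors of ∂_2 are all 1, so H_1 ≅ Z.
  H_2: rank ker ∂_2 − rank ∂_3 = (11 − 10) − 0 = 1, and there is no ∂_3, so H_2 ≅ Z.

As a check, the Euler characteristic is 10 − 19 + 11 = 2, which agrees with 2 − 1 + 1 = 2.
(K is a triangulation of the disjoint union of the 2-sphere S^2 and the Möbius band.)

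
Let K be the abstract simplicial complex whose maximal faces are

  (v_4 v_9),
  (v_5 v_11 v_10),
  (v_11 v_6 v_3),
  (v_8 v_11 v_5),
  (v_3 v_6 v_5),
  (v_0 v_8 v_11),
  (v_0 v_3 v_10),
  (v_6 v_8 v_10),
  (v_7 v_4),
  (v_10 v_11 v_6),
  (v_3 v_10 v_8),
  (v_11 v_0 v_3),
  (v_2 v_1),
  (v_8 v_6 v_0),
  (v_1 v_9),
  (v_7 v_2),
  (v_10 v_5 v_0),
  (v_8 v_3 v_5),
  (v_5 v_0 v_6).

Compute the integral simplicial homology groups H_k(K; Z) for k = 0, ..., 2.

H_0 ≅ Z^2,  H_1 ≅ Z^3,  H_2 ≅ Z.

K has 12 vertices, 26 edges, 14 triangles.
rank ∂_0 = 0, rank ∂_1 = 10 ⇒ b_0 = 12 − 0 − 10 = 2; all invariant factors of ∂_1 are 1 so no torsion. So H_0 ≅ Z^2.
rank ∂_1 = 10, rank ∂_2 = 13 ⇒ b_1 = 26 − 10 − 13 = 3; all invariant factors of ∂_2 are 1 so no torsion. So H_1 ≅ Z^3.
rank ∂_2 = 13, rank ∂_3 = 0 ⇒ b_2 = 14 − 13 − 0 = 1. So H_2 ≅ Z.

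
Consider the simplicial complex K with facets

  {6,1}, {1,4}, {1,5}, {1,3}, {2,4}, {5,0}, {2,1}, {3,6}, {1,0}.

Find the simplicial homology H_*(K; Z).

Fix the vertex order 0 < 1 < 2 < 3 < 4 < 5 < 6 and write every simplex with vertices in increasing order. Then dim K = 1 and the simplices of K are:

  0-simplices (7): [0], [1], [2], [3], [4], [5], [6]
  1-simplices (9): [0,1], [0,5], [1,2], [1,3], [1,4], [1,5], [1,6], [2,4], [3,6]

Hence C_0 ≅ Z^7, C_1 ≅ Z^9.

Boundary ∂_1: C_1 → C_0 is given by ∂[p,q] = [q] − [p]. For instance
  ∂[1,5] = [5] − [1].
As a 7×9 matrix over Z this has rank 6, with invariant factors (1,1,1,1,1,1).

Now H_k = ker ∂_k / im ∂_{k+1}, so:

  H_0: rank C_0 − rank ∂_1 = 7 − 6 = 1, and the invariant factors of ∂_1 are all 1, so H_0 = Z.
  H_1: rank ker ∂_1 − rank ∂_2 = (9 − 6) − 0 = 3, and there is no ∂_2, so H_1 = Z^3.

As a check, the Euler characteristic is 7 − 9 = -2, which agrees with 1 − 3 = -2.

H_0 ≅ Z,  H_1 ≅ Z^3.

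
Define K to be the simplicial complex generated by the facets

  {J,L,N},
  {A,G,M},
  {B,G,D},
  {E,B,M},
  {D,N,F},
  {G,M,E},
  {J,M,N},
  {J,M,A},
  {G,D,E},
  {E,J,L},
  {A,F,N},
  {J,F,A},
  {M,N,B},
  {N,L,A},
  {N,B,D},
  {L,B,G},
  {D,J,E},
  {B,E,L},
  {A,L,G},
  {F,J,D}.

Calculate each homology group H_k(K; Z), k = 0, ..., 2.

H_0 = Z,  H_1 = Z ⊕ Z/2,  H_2 = 0.

Order the vertices as A < B < D < E < F < G < J < L < M < N. Listing each simplex with vertices in this order, K has dimension 2 with simplices:

  0-simplices (10): A, B, D, E, F, G, J, L, M, N
  1-simplices (30): AF, AG, AJ, AL, AM, AN, BD, BE, BG, BL, BM, BN, DE, DF, DG, DJ, DN, EG, EJ, EL, EM, FJ, FN, GL, GM, JL, JM, JN, LN, MN
  2-simplices (20): AFJ, AFN, AGL, AGM, AJM, ALN, BDG, BDN, BEL, BEM, BGL, BMN, DEG, DEJ, DFJ, DFN, EGM, EJL, JLN, JMN

Hence C_0 ≅ Z^10, C_1 ≅ Z^30, C_2 ≅ Z^20.

The boundary map ∂_1: C_1 → C_0 maps an edge to its endpoints' difference, ∂[p,q] = q − p.
As a 10×30 matrix over Z this has rank 9, with invariant factors (1,1,1,1,1,1,1,1,1).

Boundary ∂_2: C_2 → C_1 acts by ∂[p,q,r] = [q,r] − [p,r] + [p,q]. For instance
  ∂EGM = GM − EM + EG,
  ∂BDG = DG − BG + BD.
This gives a 30×20 integer matrix of rank 20; reducing to Smith normal form yields diagonal entries (1,1,1,1,1,1,1,1,1,1,1,1,1,1,1,1,1,1,1,2).

Reading off H_k = ker ∂_k / im ∂_{k+1}:

  H_0: rank C_0 − rank ∂_1 = 10 − 9 = 1, and the invariant factors of ∂_1 are all 1, so H_0 ≅ Z.
  H_1: rank ker ∂_1 − rank ∂_2 = (30 − 9) − 20 = 1, and ∂_2 has invariant factor 2 > 1, so H_1 ≅ Z ⊕ Z/2.
  H_2: rank ker ∂_2 − rank ∂_3 = (20 − 20) − 0 = 0, and there is no ∂_3, so H_2 ≅ 0.

As a check, the Euler characteristic is 10 − 30 + 20 = 0, which agrees with 1 − 1 + 0 = 0.
(K is a triangulation of the Klein bottle.)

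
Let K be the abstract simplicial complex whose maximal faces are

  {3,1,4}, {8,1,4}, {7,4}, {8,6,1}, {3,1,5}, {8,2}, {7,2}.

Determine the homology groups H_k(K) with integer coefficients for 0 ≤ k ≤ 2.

Fix the vertex order 1 < 2 < 3 < 4 < 5 < 6 < 7 < 8 and write every simplex with vertices in increasing order. Then dim K = 2 and the simplices of K are:

  0-simplices (8): [1], [2], [3], [4], [5], [6], [7], [8]
  1-simplices (12): [1,3], [1,4], [1,5], [1,6], [1,8], [2,7], [2,8], [3,4], [3,5], [4,7], [4,8], [6,8]
  2-simplices (4): [1,3,4], [1,3,5], [1,4,8], [1,6,8]

so the chain groups are C_0 ≅ Z^8, C_1 ≅ Z^12, C_2 ≅ Z^4.

The boundary map ∂_1: C_1 → C_0 is given by ∂[p,q] = [q] − [p]. For instance
  ∂[1,5] = [5] − [1].
The resulting 8×12 matrix has rank 7, and its Smith normal form has invariant factors (1,1,1,1,1,1,1).

∂_2: C_2 → C_1 acts by ∂[p,q,r] = [q,r] − [p,r] + [p,q]. For instance
  ∂[1,4,8] = [4,8] − [1,8] + [1,4],
  ∂[1,3,5] = [3,5] − [1,5] + [1,3].
The 12×4 boundary matrix has rank 4 and Smith normal form diag(1,1,1,1).

Now H_k = ker ∂_k / im ∂_{k+1}, so:

  H_0: rank C_0 − rank ∂_1 = 8 − 7 = 1, and the invariant factors of ∂_1 are all 1, so H_0 = Z.
  H_1: rank ker ∂_1 − rank ∂_2 = (12 − 7) − 4 = 1, and the invariant factors of ∂_2 are all 1, so H_1 = Z.
  H_2: rank ker ∂_2 − rank ∂_3 = (4 − 4) − 0 = 0, and there is no ∂_3, so H_2 = 0.

As a check, the Euler characteristic is 8 − 12 + 4 = 0, which agrees with 1 − 1 + 0 = 0.

H_0 ≅ Z,  H_1 ≅ Z,  H_2 = 0.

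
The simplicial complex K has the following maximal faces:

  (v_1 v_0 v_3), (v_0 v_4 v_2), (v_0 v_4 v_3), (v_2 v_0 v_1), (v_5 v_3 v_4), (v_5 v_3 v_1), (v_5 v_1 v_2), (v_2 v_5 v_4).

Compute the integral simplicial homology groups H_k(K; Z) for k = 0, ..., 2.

H_0 = Z,  H_1 = 0,  H_2 = Z.

Order the vertices as v_0 < v_1 < v_2 < v_3 < v_4 < v_5. Listing each simplex with vertices in this order, K has dimension 2 with simplices:

  0-simplices (6): [v_0], [v_1], [v_2], [v_3], [v_4], [v_5]
  1-simplices (12): [v_0,v_1], [v_0,v_2], [v_0,v_3], [v_0,v_4], [v_1,v_2], [v_1,v_3], [v_1,v_5], [v_2,v_4], [v_2,v_5], [v_3,v_4], [v_3,v_5], [v_4,v_5]
  2-simplices (8): [v_0,v_1,v_2], [v_0,v_1,v_3], [v_0,v_2,v_4], [v_0,v_3,v_4], [v_1,v_2,v_5], [v_1,v_3,v_5], [v_2,v_4,v_5], [v_3,v_4,v_5]

Hence C_0 ≅ Z^6, C_1 ≅ Z^12, C_2 ≅ Z^8.

Boundary ∂_1: C_1 → C_0 is given by ∂[p,q] = [q] − [p].
As a 6×12 matrix over Z this has rank 5, with invariant factors (1,1,1,1,1).

Boundary ∂_2: C_2 → C_1 acts by ∂[p,q,r] = [q,r] − [p,r] + [p,q]. For instance
  ∂[v_0,v_1,v_2] = [v_1,v_2] − [v_0,v_2] + [v_0,v_1],
  ∂[v_1,v_2,v_5] = [v_2,v_5] − [v_1,v_5] + [v_1,v_2].
The resulting 12×8 matrix has rank 7, and its Smith normal form has invariant factors (1,1,1,1,1,1,1).

Reading off H_k = ker ∂_k / im ∂_{k+1}:

  H_0: rank C_0 − rank ∂_1 = 6 − 5 = 1, and the invariant factors of ∂_1 are all 1, so H_0 ≅ Z.
  H_1: rank ker ∂_1 − rank ∂_2 = (12 − 5) − 7 = 0, and the invariant factors of ∂_2 are all 1, so H_1 ≅ 0.
  H_2: rank ker ∂_2 − rank ∂_3 = (8 − 7) − 0 = 1, and there is no ∂_3, so H_2 ≅ Z.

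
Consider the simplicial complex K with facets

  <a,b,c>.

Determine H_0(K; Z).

Order the vertices as a < b < c. Listing each simplex with vertices in this order, K has dimension 2 with simplices:

  0-simplices (3): a, b, c
  1-simplices (3): ab, ac, bc
  2-simplices (1): abc

so the chain groups are C_0 ≅ Z^3, C_1 ≅ Z^3, C_2 ≅ Z^1.

∂_1: C_1 → C_0 maps an edge to its endpoints' difference, ∂[p,q] = q − p.
The resulting 3×3 matrix has rank 2, and its Smith normal form has invariant factors (1,1).

∂_2: C_2 → C_1 maps a triangle to the signed sum of its edges. For instance
  ∂abc = bc − ac + ab.
The resulting 3×1 matrix has rank 1, and its Smith normal form has invariant factors (1).

Now H_k = ker ∂_k / im ∂_{k+1}, so:

  H_0: rank C_0 − rank ∂_1 = 3 − 2 = 1, and the invariant factors of ∂_1 are all 1, so H_0 ≅ Z.

(K is a triangulation of the 2-simplex.)

H_0 = Z.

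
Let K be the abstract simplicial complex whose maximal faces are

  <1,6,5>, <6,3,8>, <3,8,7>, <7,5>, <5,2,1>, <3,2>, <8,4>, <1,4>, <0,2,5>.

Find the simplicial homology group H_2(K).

H_2 ≅ 0.

Fix the vertex order 0 < 1 < 2 < 3 < 4 < 5 < 6 < 7 < 8 and write every simplex with vertices in increasing order. Then dim K = 2 and the simplices of K are:

  0-simplices (9): [0], [1], [2], [3], [4], [5], [6], [7], [8]
  1-simplices (16): [0,2], [0,5], [1,2], [1,4], [1,5], [1,6], [2,3], [2,5], [3,6], [3,7], [3,8], [4,8], [5,6], [5,7], [6,8], [7,8]
  2-simplices (5): [0,2,5], [1,2,5], [1,5,6], [3,6,8], [3,7,8]

giving chain groups C_0 ≅ Z^9, C_1 ≅ Z^16, C_2 ≅ Z^5.

∂_1: C_1 → C_0 maps an edge to its endpoints' difference, ∂[p,q] = q − p. For instance
  ∂[2,5] = [5] − [2].
The 9×16 boundary matrix has rank 8 and Smith normal form diag(1,1,1,1,1,1,1,1).

Boundary ∂_2: C_2 → C_1 maps a triangle to the signed sum of its edges. For instance
  ∂[1,5,6] = [5,6] − [1,6] + [1,5],
  ∂[0,2,5] = [2,5] − [0,5] + [0,2].
The 16×5 boundary matrix has rank 5 and Smith normal form diag(1,1,1,1,1).

From H_k ≅ ker(∂_k) / im(∂_{k+1}) we obtain:

  H_2: rank ker ∂_2 − rank ∂_3 = (5 − 5) − 0 = 0, and there is no ∂_3, so H_2 ≅ 0.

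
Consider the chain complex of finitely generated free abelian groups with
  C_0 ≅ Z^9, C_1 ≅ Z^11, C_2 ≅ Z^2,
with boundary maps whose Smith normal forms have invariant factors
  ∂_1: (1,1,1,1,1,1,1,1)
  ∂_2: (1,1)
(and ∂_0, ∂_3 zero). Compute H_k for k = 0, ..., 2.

H_0: b_0 = 9 − 0 − 8 = 1; torsion from ∂_1 factors > 1: none. So H_0 = Z.
H_1: b_1 = 11 − 8 − 2 = 1; torsion from ∂_2 factors > 1: none. So H_1 = Z.
H_2: b_2 = 2 − 2 − 0 = 0; torsion from ∂_3 factors > 1: none. So H_2 = 0.

H_0 = Z,  H_1 = Z,  H_2 = 0.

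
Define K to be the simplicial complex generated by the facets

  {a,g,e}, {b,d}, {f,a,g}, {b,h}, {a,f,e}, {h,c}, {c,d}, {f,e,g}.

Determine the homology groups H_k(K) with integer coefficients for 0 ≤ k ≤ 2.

K has 8 vertices, 10 edges, 4 triangles.
rank ∂_0 = 0, rank ∂_1 = 6 ⇒ b_0 = 8 − 0 − 6 = 2; all invariant factors of ∂_1 are 1 so no torsion. So H_0 ≅ Z^2.
rank ∂_1 = 6, rank ∂_2 = 3 ⇒ b_1 = 10 − 6 − 3 = 1; all invariant factors of ∂_2 are 1 so no torsion. So H_1 ≅ Z.
rank ∂_2 = 3, rank ∂_3 = 0 ⇒ b_2 = 4 − 3 − 0 = 1. So H_2 ≅ Z.

H_0 ≅ Z^2,  H_1 ≅ Z,  H_2 ≅ Z.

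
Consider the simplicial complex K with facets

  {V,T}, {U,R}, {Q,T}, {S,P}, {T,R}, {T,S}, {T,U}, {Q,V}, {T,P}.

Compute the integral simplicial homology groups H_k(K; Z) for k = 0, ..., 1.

H_0 ≅ Z,  H_1 ≅ Z^3.

K has 7 vertices, 9 edges.
rank ∂_0 = 0, rank ∂_1 = 6 ⇒ b_0 = 7 − 0 − 6 = 1; all invariant factors of ∂_1 are 1 so no torsion. So H_0 = Z.
rank ∂_1 = 6, rank ∂_2 = 0 ⇒ b_1 = 9 − 6 − 0 = 3. So H_1 = Z^3.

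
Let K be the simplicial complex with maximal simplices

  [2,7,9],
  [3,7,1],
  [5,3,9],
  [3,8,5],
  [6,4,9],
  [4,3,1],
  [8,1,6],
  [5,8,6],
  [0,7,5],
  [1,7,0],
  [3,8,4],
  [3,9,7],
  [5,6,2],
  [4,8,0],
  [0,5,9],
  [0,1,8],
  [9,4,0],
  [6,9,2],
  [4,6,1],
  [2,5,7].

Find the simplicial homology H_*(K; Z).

H_0 ≅ Z,  H_1 ≅ Z ⊕ Z/2,  H_2 = 0.

Order the vertices as 0 < 1 < 2 < 3 < 4 < 5 < 6 < 7 < 8 < 9. Listing each simplex with vertices in this order, K has dimension 2 with simplices:

  0-simplices (10): [0], [1], [2], [3], [4], [5], [6], [7], [8], [9]
  1-simplices (30): (30 of them)
  2-simplices (20): (20 of them)

giving chain groups C_0 ≅ Z^10, C_1 ≅ Z^30, C_2 ≅ Z^20.

The boundary map ∂_1: C_1 → C_0 maps an edge to its endpoints' difference, ∂[p,q] = q − p. For instance
  ∂[0,7] = [7] − [0].
The resulting 10×30 matrix has rank 9, and its Smith normal form has invariant factors (1,1,1,1,1,1,1,1,1).

∂_2: C_2 → C_1 sends each 2-simplex [p,q,r] to [q,r] − [p,r] + [p,q]. For instance
  ∂[2,7,9] = [7,9] − [2,9] + [2,7],
  ∂[2,6,9] = [6,9] − [2,9] + [2,6].
The resulting 30×20 matrix has rank 20, and its Smith normal form has invariant factors (1,1,1,1,1,1,1,1,1,1,1,1,1,1,1,1,1,1,1,2).

From H_k ≅ ker(∂_k) / im(∂_{k+1}) we obtain:

  H_0: rank C_0 − rank ∂_1 = 10 − 9 = 1, and the invariant factors of ∂_1 are all 1, so H_0 = Z.
  H_1: rank ker ∂_1 − rank ∂_2 = (30 − 9) − 20 = 1, and ∂_2 has invariant factor 2 > 1, so H_1 = Z ⊕ Z/2.
  H_2: rank ker ∂_2 − rank ∂_3 = (20 − 20) − 0 = 0, and there is no ∂_3, so H_2 = 0.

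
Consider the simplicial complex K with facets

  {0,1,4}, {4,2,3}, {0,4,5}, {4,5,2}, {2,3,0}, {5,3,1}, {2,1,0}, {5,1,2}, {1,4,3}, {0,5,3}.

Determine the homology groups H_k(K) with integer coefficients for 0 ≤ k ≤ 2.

H_0 = Z,  H_1 = Z/2Z,  H_2 = 0.

We work with the vertex ordering 0 < 1 < 2 < 3 < 4 < 5. The simplices of K, each written with vertices in increasing order, are:

  0-simplices (6): [0], [1], [2], [3], [4], [5]
  1-simplices (15): [0,1], [0,2], [0,3], [0,4], [0,5], [1,2], [1,3], [1,4], [1,5], [2,3], [2,4], [2,5], [3,4], [3,5], [4,5]
  2-simplices (10): [0,1,2], [0,1,4], [0,2,3], [0,3,5], [0,4,5], [1,2,5], [1,3,4], [1,3,5], [2,3,4], [2,4,5]

Hence C_0 ≅ Z^6, C_1 ≅ Z^15, C_2 ≅ Z^10.

The boundary map ∂_1: C_1 → C_0 is given by ∂[p,q] = [q] − [p]. For instance
  ∂[0,4] = [4] − [0].
The 6×15 boundary matrix has rank 5 and Smith normal form diag(1,1,1,1,1).

Boundary ∂_2: C_2 → C_1 sends each 2-simplex [p,q,r] to [q,r] − [p,r] + [p,q]. For instance
  ∂[2,4,5] = [4,5] − [2,5] + [2,4],
  ∂[0,4,5] = [4,5] − [0,5] + [0,4].
The resulting 15×10 matrix has rank 10, and its Smith normal form has invariant factors (1,1,1,1,1,1,1,1,1,2).

Now H_k = ker ∂_k / im ∂_{k+1}, so:

  H_0: rank C_0 − rank ∂_1 = 6 − 5 = 1, and the invariant factors of ∂_1 are all 1, so H_0 = Z.
  H_1: rank ker ∂_1 − rank ∂_2 = (15 − 5) − 10 = 0, and ∂_2 has invariant factor 2 > 1, so H_1 = Z/2Z.
  H_2: rank ker ∂_2 − rank ∂_3 = (10 − 10) − 0 = 0, and there is no ∂_3, so H_2 = 0.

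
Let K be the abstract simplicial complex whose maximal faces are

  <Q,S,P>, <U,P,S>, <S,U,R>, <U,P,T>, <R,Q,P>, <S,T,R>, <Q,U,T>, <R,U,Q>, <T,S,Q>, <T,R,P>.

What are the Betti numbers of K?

Order the vertices as P < Q < R < S < T < U. Listing each simplex with vertices in this order, K has dimension 2 with simplices:

  0-simplices (6): P, Q, R, S, T, U
  1-simplices (15): PQ, PR, PS, PT, PU, QR, QS, QT, QU, RS, RT, RU, ST, SU, TU
  2-simplices (10): PQR, PQS, PRT, PSU, PTU, QRU, QST, QTU, RST, RSU

giving chain groups C_0 ≅ Z^6, C_1 ≅ Z^15, C_2 ≅ Z^10.

Boundary ∂_1: C_1 → C_0 sends each edge [p,q] (with p < q) to q − p.
The 6×15 boundary matrix has rank 5 and Smith normal form diag(1,1,1,1,1).

The boundary map ∂_2: C_2 → C_1 acts by ∂[p,q,r] = [q,r] − [p,r] + [p,q]. For instance
  ∂PQS = QS − PS + PQ,
  ∂QRU = RU − QU + QR.
The resulting 15×10 matrix has rank 10, and its Smith normal form has invariant factors (1,1,1,1,1,1,1,1,1,2).

Computing H_k = (kernel of ∂_k) / (image of ∂_{k+1}):

  H_0: rank C_0 − rank ∂_1 = 6 − 5 = 1, and the invariant factors of ∂_1 are all 1, so H_0 = Z.
  H_1: rank ker ∂_1 − rank ∂_2 = (15 − 5) − 10 = 0, and ∂_2 has invariant factor 2 > 1, so H_1 = Z/2.
  H_2: rank ker ∂_2 − rank ∂_3 = (10 − 10) − 0 = 0, and there is no ∂_3, so H_2 = 0.

As a check, the Euler characteristic is 6 − 15 + 10 = 1, which agrees with 1 − 0 + 0 = 1.

Hence the Betti numbers are b_0 = 1, b_1 = 0, b_2 = 0.

b_0 = 1, b_1 = 0, b_2 = 0.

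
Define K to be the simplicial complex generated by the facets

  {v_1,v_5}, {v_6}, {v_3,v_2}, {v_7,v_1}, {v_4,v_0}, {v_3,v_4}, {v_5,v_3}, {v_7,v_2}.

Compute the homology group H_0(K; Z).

H_0 = Z^2.

We work with the vertex ordering v_0 < v_1 < v_2 < v_3 < v_4 < v_5 < v_6 < v_7. The simplices of K, each written with vertices in increasing order, are:

  0-simplices (8): [v_0], [v_1], [v_2], [v_3], [v_4], [v_5], [v_6], [v_7]
  1-simplices (7): [v_0,v_4], [v_1,v_5], [v_1,v_7], [v_2,v_3], [v_2,v_7], [v_3,v_4], [v_3,v_5]

so the chain groups are C_0 ≅ Z^8, C_1 ≅ Z^7.

∂_1: C_1 → C_0 sends each edge [p,q] (with p < q) to q − p.
The 8×7 boundary matrix has rank 6 and Smith normal form diag(1,1,1,1,1,1).

Computing H_k = (kernel of ∂_k) / (image of ∂_{k+1}):

  H_0: rank C_0 − rank ∂_1 = 8 − 6 = 2, and the invariant factors of ∂_1 are all 1, so H_0 = Z^2.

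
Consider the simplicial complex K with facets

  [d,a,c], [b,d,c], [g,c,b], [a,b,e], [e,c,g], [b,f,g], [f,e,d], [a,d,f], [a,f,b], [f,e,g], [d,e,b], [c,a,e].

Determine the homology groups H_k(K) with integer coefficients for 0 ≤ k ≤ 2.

H_0 ≅ Z,  H_1 ≅ Z/2,  H_2 = 0.

Take the total order a < b < c < d < e < f < g on the vertex set. Then K (dimension 2) consists of the simplices:

  0-simplices (7): a, b, c, d, e, f, g
  1-simplices (18): ab, ac, ad, ae, af, bc, bd, be, bf, bg, cd, ce, cg, de, df, ef, eg, fg
  2-simplices (12): abe, abf, acd, ace, adf, bcd, bcg, bde, bfg, ceg, def, efg

giving chain groups C_0 ≅ Z^7, C_1 ≅ Z^18, C_2 ≅ Z^12.

∂_1: C_1 → C_0 sends each edge [p,q] (with p < q) to q − p.
As a 7×18 matrix over Z this has rank 6, with invariant factors (1,1,1,1,1,1).

Boundary ∂_2: C_2 → C_1 sends each 2-simplex [p,q,r] to [q,r] − [p,r] + [p,q]. For instance
  ∂ace = ce − ae + ac,
  ∂bcg = cg − bg + bc.
This gives a 18×12 integer matrix of rank 12; reducing to Smith normal form yields diagonal entries (1,1,1,1,1,1,1,1,1,1,1,2).

Reading off H_k = ker ∂_k / im ∂_{k+1}:

  H_0: rank C_0 − rank ∂_1 = 7 − 6 = 1, and the invariant factors of ∂_1 are all 1, so H_0 ≅ Z.
  H_1: rank ker ∂_1 − rank ∂_2 = (18 − 6) − 12 = 0, and ∂_2 has invariant factor 2 > 1, so H_1 ≅ Z/2.
  H_2: rank ker ∂_2 − rank ∂_3 = (12 − 12) − 0 = 0, and there is no ∂_3, so H_2 ≅ 0.

As a check, the Euler characteristic is 7 − 18 + 12 = 1, which agrees with 1 − 0 + 0 = 1.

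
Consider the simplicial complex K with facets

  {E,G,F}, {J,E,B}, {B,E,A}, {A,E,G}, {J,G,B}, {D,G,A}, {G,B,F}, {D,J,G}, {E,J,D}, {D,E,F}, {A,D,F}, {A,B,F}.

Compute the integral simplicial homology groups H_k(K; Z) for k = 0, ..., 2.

K has 7 vertices, 18 edges, 12 triangles.
rank ∂_0 = 0, rank ∂_1 = 6 ⇒ b_0 = 7 − 0 − 6 = 1; all invariant factors of ∂_1 are 1 so no torsion. So H_0 = Z.
rank ∂_1 = 6, rank ∂_2 = 12 ⇒ b_1 = 18 − 6 − 12 = 0; ∂_2 has invariant factor(s) [2] giving torsion. So H_1 = Z/2.
rank ∂_2 = 12, rank ∂_3 = 0 ⇒ b_2 = 12 − 12 − 0 = 0. So H_2 = 0.

H_0 = Z,  H_1 = Z/2,  H_2 = 0.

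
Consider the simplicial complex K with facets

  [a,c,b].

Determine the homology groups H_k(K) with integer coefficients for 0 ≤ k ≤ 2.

H_0 = Z,  H_1 = 0,  H_2 = 0.

K has 3 vertices, 3 edges, 1 triangle.
rank ∂_0 = 0, rank ∂_1 = 2 ⇒ b_0 = 3 − 0 − 2 = 1; all invariant factors of ∂_1 are 1 so no torsion. So H_0 = Z.
rank ∂_1 = 2, rank ∂_2 = 1 ⇒ b_1 = 3 − 2 − 1 = 0; all invariant factors of ∂_2 are 1 so no torsion. So H_1 = 0.
rank ∂_2 = 1, rank ∂_3 = 0 ⇒ b_2 = 1 − 1 − 0 = 0. So H_2 = 0.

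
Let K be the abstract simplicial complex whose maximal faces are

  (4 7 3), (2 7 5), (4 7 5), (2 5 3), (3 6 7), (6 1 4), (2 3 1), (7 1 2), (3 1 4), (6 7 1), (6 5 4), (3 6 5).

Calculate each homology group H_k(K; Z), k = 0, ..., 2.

K has 7 vertices, 18 edges, 12 triangles.
rank ∂_0 = 0, rank ∂_1 = 6 ⇒ b_0 = 7 − 0 − 6 = 1; all invariant factors of ∂_1 are 1 so no torsion. So H_0 = Z.
rank ∂_1 = 6, rank ∂_2 = 12 ⇒ b_1 = 18 − 6 − 12 = 0; ∂_2 has invariant factor(s) [2] giving torsion. So H_1 = Z/2.
rank ∂_2 = 12, rank ∂_3 = 0 ⇒ b_2 = 12 − 12 − 0 = 0. So H_2 = 0.

H_0 ≅ Z,  H_1 ≅ Z/2,  H_2 = 0.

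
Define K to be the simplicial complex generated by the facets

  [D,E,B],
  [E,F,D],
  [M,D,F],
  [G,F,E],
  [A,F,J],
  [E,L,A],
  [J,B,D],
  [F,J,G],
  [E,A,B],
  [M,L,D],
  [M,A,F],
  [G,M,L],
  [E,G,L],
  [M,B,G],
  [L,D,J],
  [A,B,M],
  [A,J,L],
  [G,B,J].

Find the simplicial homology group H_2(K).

H_2 = Z.

Take the total order A < B < D < E < F < G < J < L < M on the vertex set. Then K (dimension 2) consists of the simplices:

  0-simplices (9): A, B, D, E, F, G, J, L, M
  1-simplices (27): AB, AE, AF, AJ, AL, AM, BD, BE, BG, BJ, BM, DE, DF, DJ, DL, DM, EF, EG, EL, FG, FJ, FM, GJ, GL, GM, JL, LM
  2-simplices (18): ABE, ABM, AEL, AFJ, AFM, AJL, BDE, BDJ, BGJ, BGM, DEF, DFM, DJL, DLM, EFG, EGL, FGJ, GLM

Hence C_0 ≅ Z^9, C_1 ≅ Z^27, C_2 ≅ Z^18.

Boundary ∂_1: C_1 → C_0 sends each edge [p,q] (with p < q) to q − p. For instance
  ∂EF = F − E.
The 9×27 boundary matrix has rank 8 and Smith normal form diag(1,1,1,1,1,1,1,1).

The boundary map ∂_2: C_2 → C_1 sends each 2-simplex [p,q,r] to [q,r] − [p,r] + [p,q]. For instance
  ∂DEF = EF − DF + DE,
  ∂BGM = GM − BM + BG.
The 27×18 boundary matrix has rank 17 and Smith normal form diag(1,1,1,1,1,1,1,1,1,1,1,1,1,1,1,1,1).

Reading off H_k = ker ∂_k / im ∂_{k+1}:

  H_2: rank ker ∂_2 − rank ∂_3 = (18 − 17) − 0 = 1, and there is no ∂_3, so H_2 ≅ Z.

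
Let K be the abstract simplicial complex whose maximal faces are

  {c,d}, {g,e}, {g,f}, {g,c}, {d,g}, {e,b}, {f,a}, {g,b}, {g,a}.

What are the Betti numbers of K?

Take the total order a < b < c < d < e < f < g on the vertex set. Then K (dimension 1) consists of the simplices:

  0-simplices (7): a, b, c, d, e, f, g
  1-simplices (9): af, ag, be, bg, cd, cg, dg, eg, fg

Hence C_0 ≅ Z^7, C_1 ≅ Z^9.

Boundary ∂_1: C_1 → C_0 maps an edge to its endpoints' difference, ∂[p,q] = q − p.
This gives a 7×9 integer matrix of rank 6; reducing to Smith normal form yields diagonal entries (1,1,1,1,1,1).

Computing H_k = (kernel of ∂_k) / (image of ∂_{k+1}):

  H_0: rank C_0 − rank ∂_1 = 7 − 6 = 1, and the invariant factors of ∂_1 are all 1, so H_0 = Z.
  H_1: rank ker ∂_1 − rank ∂_2 = (9 − 6) − 0 = 3, and there is no ∂_2, so H_1 = Z^3.

As a check, the Euler characteristic is 7 − 9 = -2, which agrees with 1 − 3 = -2.
(K is a triangulation of a wedge of 3 circles.)

Hence the Betti numbers are b_0 = 1, b_1 = 3.

b_0 = 1, b_1 = 3.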